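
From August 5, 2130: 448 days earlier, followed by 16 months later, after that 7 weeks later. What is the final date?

November 2, 2130

Subtracting 448 days from August 5, 2130:
Going back 5 days from August 5, 2130 reaches the end of the previous month; 448 − 5 = 443 left.
July 2130 has 31 days: 443 − 31 = 412 left.
June 2130 has 30 days: 412 − 30 = 382 left.
May 2130 has 31 days: 382 − 31 = 351 left.
April 2130 has 30 days: 351 − 30 = 321 left.
March 2130 has 31 days: 321 − 31 = 290 left.
February 2130 has 28 days (2130 is not a leap year): 290 − 28 = 262 left.
January 2130 has 31 days: 262 − 31 = 231 left.
December 2129 has 31 days: 231 − 31 = 200 left.
November 2129 has 30 days: 200 − 30 = 170 left.
October 2129 has 31 days: 170 − 31 = 139 left.
September 2129 has 30 days: 139 − 30 = 109 left.
August 2129 has 31 days: 109 − 31 = 78 left.
July 2129 has 31 days: 78 − 31 = 47 left.
June 2129 has 30 days: 47 − 30 = 17 left.
May 2129 has 31 days; 31 − 17 = 14 → May 14, 2129.
Advancing 16 months from May 14, 2129:
month 5 + 16 = 21, which is month 9 of year 2130 → September 2130.
Day 14 is valid in September, giving September 14, 2130.
Counting forward 7 weeks (= 49 days) from September 14, 2130:
September has 30 days, so 30 − 14 = 16 days remain after September 14, 2130; 49 − 16 = 33 left.
October 2130 has 31 days: 33 − 31 = 2 left.
2 days into November 2130 → November 2, 2130.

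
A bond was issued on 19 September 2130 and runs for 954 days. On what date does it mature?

Advancing 954 days from September 19, 2130.
September has 30 days, so 30 − 19 = 11 days remain after September 19, 2130; 954 − 11 = 943 left.
October 2130 has 31 days: 943 − 31 = 912 left.
November 2130 has 30 days: 912 − 30 = 882 left.
December 2130 has 31 days: 882 − 31 = 851 left.
January 2131 has 31 days: 851 − 31 = 820 left.
February 2131 has 28 days (2131 is not a leap year): 820 − 28 = 792 left.
March 2131 has 31 days: 792 − 31 = 761 left.
April 2131 has 30 days: 761 − 30 = 731 left.
May 2131 has 31 days: 731 − 31 = 700 left.
June 2131 has 30 days: 700 − 30 = 670 left.
July 2131 has 31 days: 670 − 31 = 639 left.
August 2131 has 31 days: 639 − 31 = 608 left.
September 2131 has 30 days: 608 − 30 = 578 left.
October 2131 has 31 days: 578 − 31 = 547 left.
November 2131 has 30 days: 547 − 30 = 517 left.
December 2131 has 31 days: 517 − 31 = 486 left.
January 2132 has 31 days: 486 − 31 = 455 left.
February 2132 has 29 days (2132 is a leap year): 455 − 29 = 426 left.
March 2132 has 31 days: 426 − 31 = 395 left.
April 2132 has 30 days: 395 − 30 = 365 left.
May 2132 has 31 days: 365 − 31 = 334 left.
June 2132 has 30 days: 334 − 30 = 304 left.
July 2132 has 31 days: 304 − 31 = 273 left.
August 2132 has 31 days: 273 − 31 = 242 left.
September 2132 has 30 days: 242 − 30 = 212 left.
October 2132 has 31 days: 212 − 31 = 181 left.
November 2132 has 30 days: 181 − 30 = 151 left.
December 2132 has 31 days: 151 − 31 = 120 left.
January 2133 has 31 days: 120 − 31 = 89 left.
February 2133 has 28 days (2133 is not a leap year): 89 − 28 = 61 left.
March 2133 has 31 days: 61 − 31 = 30 left.
30 days into April 2133 → April 30, 2133.

April 30, 2133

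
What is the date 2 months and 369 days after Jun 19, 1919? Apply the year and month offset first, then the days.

August 22, 1920

Advancing 2 months and 369 days from June 19, 1919: first the month/year part, then the days.
month 6 + 2 = 8 → August 1919.
Day 19 is valid in August, giving August 19, 1919.
Now add 369 days from August 19, 1919.
August has 31 days, so 31 − 19 = 12 days remain after August 19, 1919; 369 − 12 = 357 left.
September 1919 has 30 days: 357 − 30 = 327 left.
October 1919 has 31 days: 327 − 31 = 296 left.
November 1919 has 30 days: 296 − 30 = 266 left.
December 1919 has 31 days: 266 − 31 = 235 left.
January 1920 has 31 days: 235 − 31 = 204 left.
February 1920 has 29 days (1920 is a leap year): 204 − 29 = 175 left.
March 1920 has 31 days: 175 − 31 = 144 left.
April 1920 has 30 days: 144 − 30 = 114 left.
May 1920 has 31 days: 114 − 31 = 83 left.
June 1920 has 30 days: 83 − 30 = 53 left.
July 1920 has 31 days: 53 − 31 = 22 left.
22 days into August 1920 → August 22, 1920.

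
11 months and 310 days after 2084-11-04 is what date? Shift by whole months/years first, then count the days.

August 10, 2086

Adding 11 months and 310 days from November 4, 2084: first the month/year part, then the days.
month 11 + 11 = 22, which is month 10 of year 2085 → October 2085.
Day 4 is valid in October, giving October 4, 2085.
Now add 310 days from October 4, 2085.
October has 31 days, so 31 − 4 = 27 days remain after October 4, 2085; 310 − 27 = 283 left.
November 2085 has 30 days: 283 − 30 = 253 left.
December 2085 has 31 days: 253 − 31 = 222 left.
January 2086 has 31 days: 222 − 31 = 191 left.
February 2086 has 28 days (2086 is not a leap year): 191 − 28 = 163 left.
March 2086 has 31 days: 163 − 31 = 132 left.
April 2086 has 30 days: 132 − 30 = 102 left.
May 2086 has 31 days: 102 − 31 = 71 left.
June 2086 has 30 days: 71 − 30 = 41 left.
July 2086 has 31 days: 41 − 31 = 10 left.
10 days into August 2086 → August 10, 2086.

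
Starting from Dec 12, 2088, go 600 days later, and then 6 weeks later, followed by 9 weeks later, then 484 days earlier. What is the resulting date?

Adding 600 days from December 12, 2088:
December has 31 days, so 31 − 12 = 19 days remain after December 12, 2088; 600 − 19 = 581 left.
January 2089 has 31 days: 581 − 31 = 550 left.
February 2089 has 28 days (2089 is not a leap year): 550 − 28 = 522 left.
March 2089 has 31 days: 522 − 31 = 491 left.
April 2089 has 30 days: 491 − 30 = 461 left.
May 2089 has 31 days: 461 − 31 = 430 left.
June 2089 has 30 days: 430 − 30 = 400 left.
July 2089 has 31 days: 400 − 31 = 369 left.
August 2089 has 31 days: 369 − 31 = 338 left.
September 2089 has 30 days: 338 − 30 = 308 left.
October 2089 has 31 days: 308 − 31 = 277 left.
November 2089 has 30 days: 277 − 30 = 247 left.
December 2089 has 31 days: 247 − 31 = 216 left.
January 2090 has 31 days: 216 − 31 = 185 left.
February 2090 has 28 days (2090 is not a leap year): 185 − 28 = 157 left.
March 2090 has 31 days: 157 − 31 = 126 left.
April 2090 has 30 days: 126 − 30 = 96 left.
May 2090 has 31 days: 96 − 31 = 65 left.
June 2090 has 30 days: 65 − 30 = 35 left.
July 2090 has 31 days: 35 − 31 = 4 left.
4 days into August 2090 → August 4, 2090.
Advancing 6 weeks (= 42 days) from August 4, 2090:
August has 31 days, so 31 − 4 = 27 days remain after August 4, 2090; 42 − 27 = 15 left.
15 days into September 2090 → September 15, 2090.
Adding 9 weeks (= 63 days) from September 15, 2090:
September has 30 days, so 30 − 15 = 15 days remain after September 15, 2090; 63 − 15 = 48 left.
October 2090 has 31 days: 48 − 31 = 17 left.
17 days into November 2090 → November 17, 2090.
Subtracting 484 days from November 17, 2090:
Going back 17 days from November 17, 2090 reaches the end of the previous month; 484 − 17 = 467 left.
October 2090 has 31 days: 467 − 31 = 436 left.
September 2090 has 30 days: 436 − 30 = 406 left.
August 2090 has 31 days: 406 − 31 = 375 left.
July 2090 has 31 days: 375 − 31 = 344 left.
June 2090 has 30 days: 344 − 30 = 314 left.
May 2090 has 31 days: 314 − 31 = 283 left.
April 2090 has 30 days: 283 − 30 = 253 left.
March 2090 has 31 days: 253 − 31 = 222 left.
February 2090 has 28 days (2090 is not a leap year): 222 − 28 = 194 left.
January 2090 has 31 days: 194 − 31 = 163 left.
December 2089 has 31 days: 163 − 31 = 132 left.
November 2089 has 30 days: 132 − 30 = 102 left.
October 2089 has 31 days: 102 − 31 = 71 left.
September 2089 has 30 days: 71 − 30 = 41 left.
August 2089 has 31 days: 41 − 31 = 10 left.
July 2089 has 31 days; 31 − 10 = 21 → July 21, 2089.

July 21, 2089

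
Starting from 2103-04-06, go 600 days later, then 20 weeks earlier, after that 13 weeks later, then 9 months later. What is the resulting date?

July 8, 2105

Advancing 600 days from April 6, 2103:
April has 30 days, so 30 − 6 = 24 days remain after April 6, 2103; 600 − 24 = 576 left.
May 2103 has 31 days: 576 − 31 = 545 left.
June 2103 has 30 days: 545 − 30 = 515 left.
July 2103 has 31 days: 515 − 31 = 484 left.
August 2103 has 31 days: 484 − 31 = 453 left.
September 2103 has 30 days: 453 − 30 = 423 left.
October 2103 has 31 days: 423 − 31 = 392 left.
November 2103 has 30 days: 392 − 30 = 362 left.
December 2103 has 31 days: 362 − 31 = 331 left.
January 2104 has 31 days: 331 − 31 = 300 left.
February 2104 has 29 days (2104 is a leap year): 300 − 29 = 271 left.
March 2104 has 31 days: 271 − 31 = 240 left.
April 2104 has 30 days: 240 − 30 = 210 left.
May 2104 has 31 days: 210 − 31 = 179 left.
June 2104 has 30 days: 179 − 30 = 149 left.
July 2104 has 31 days: 149 − 31 = 118 left.
August 2104 has 31 days: 118 − 31 = 87 left.
September 2104 has 30 days: 87 − 30 = 57 left.
October 2104 has 31 days: 57 − 31 = 26 left.
26 days into November 2104 → November 26, 2104.
Subtracting 20 weeks (= 140 days) from November 26, 2104:
Going back 26 days from November 26, 2104 reaches the end of the previous month; 140 − 26 = 114 left.
October 2104 has 31 days: 114 − 31 = 83 left.
September 2104 has 30 days: 83 − 30 = 53 left.
August 2104 has 31 days: 53 − 31 = 22 left.
July 2104 has 31 days; 31 − 22 = 9 → July 9, 2104.
Counting forward 13 weeks (= 91 days) from July 9, 2104:
July has 31 days, so 31 − 9 = 22 days remain after July 9, 2104; 91 − 22 = 69 left.
August 2104 has 31 days: 69 − 31 = 38 left.
September 2104 has 30 days: 38 − 30 = 8 left.
8 days into October 2104 → October 8, 2104.
Counting forward 9 months from October 8, 2104:
month 10 + 9 = 19, which is month 7 of year 2105 → July 2105.
Day 8 is valid in July, giving July 8, 2105.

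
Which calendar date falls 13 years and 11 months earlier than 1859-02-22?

Going back 13 years and 11 months from February 22, 1859.
-13 years → 1846; month 2 − 11 = -9, which is month 3 of year 1845 → March 1845.
Day 22 is valid in March, giving March 22, 1845.

March 22, 1845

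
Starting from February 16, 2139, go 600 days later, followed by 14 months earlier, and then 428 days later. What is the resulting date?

Advancing 600 days from February 16, 2139:
February has 28 days, so 28 − 16 = 12 days remain after February 16, 2139; 600 − 12 = 588 left.
March 2139 has 31 days: 588 − 31 = 557 left.
April 2139 has 30 days: 557 − 30 = 527 left.
May 2139 has 31 days: 527 − 31 = 496 left.
June 2139 has 30 days: 496 − 30 = 466 left.
July 2139 has 31 days: 466 − 31 = 435 left.
August 2139 has 31 days: 435 − 31 = 404 left.
September 2139 has 30 days: 404 − 30 = 374 left.
October 2139 has 31 days: 374 − 31 = 343 left.
November 2139 has 30 days: 343 − 30 = 313 left.
December 2139 has 31 days: 313 − 31 = 282 left.
January 2140 has 31 days: 282 − 31 = 251 left.
February 2140 has 29 days (2140 is a leap year): 251 − 29 = 222 left.
March 2140 has 31 days: 222 − 31 = 191 left.
April 2140 has 30 days: 191 − 30 = 161 left.
May 2140 has 31 days: 161 − 31 = 130 left.
June 2140 has 30 days: 130 − 30 = 100 left.
July 2140 has 31 days: 100 − 31 = 69 left.
August 2140 has 31 days: 69 − 31 = 38 left.
September 2140 has 30 days: 38 − 30 = 8 left.
8 days into October 2140 → October 8, 2140.
Counting back 14 months from October 8, 2140:
month 10 − 14 = -4, which is month 8 of year 2139 → August 2139.
Day 8 is valid in August, giving August 8, 2139.
Advancing 428 days from August 8, 2139:
August has 31 days, so 31 − 8 = 23 days remain after August 8, 2139; 428 − 23 = 405 left.
September 2139 has 30 days: 405 − 30 = 375 left.
October 2139 has 31 days: 375 − 31 = 344 left.
November 2139 has 30 days: 344 − 30 = 314 left.
December 2139 has 31 days: 314 − 31 = 283 left.
January 2140 has 31 days: 283 − 31 = 252 left.
February 2140 has 29 days (2140 is a leap year): 252 − 29 = 223 left.
March 2140 has 31 days: 223 − 31 = 192 left.
April 2140 has 30 days: 192 − 30 = 162 left.
May 2140 has 31 days: 162 − 31 = 131 left.
June 2140 has 30 days: 131 − 30 = 101 left.
July 2140 has 31 days: 101 − 31 = 70 left.
August 2140 has 31 days: 70 − 31 = 39 left.
September 2140 has 30 days: 39 − 30 = 9 left.
9 days into October 2140 → October 9, 2140.

October 9, 2140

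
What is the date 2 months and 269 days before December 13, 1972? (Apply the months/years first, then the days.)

January 18, 1972

Counting back 2 months and 269 days from December 13, 1972: first the month/year part, then the days.
month 12 − 2 = 10 → October 1972.
Day 13 is valid in October, giving October 13, 1972.
Now subtract 269 days from October 13, 1972.
Going back 13 days from October 13, 1972 reaches the end of the previous month; 269 − 13 = 256 left.
September 1972 has 30 days: 256 − 30 = 226 left.
August 1972 has 31 days: 226 − 31 = 195 left.
July 1972 has 31 days: 195 − 31 = 164 left.
June 1972 has 30 days: 164 − 30 = 134 left.
May 1972 has 31 days: 134 − 31 = 103 left.
April 1972 has 30 days: 103 − 30 = 73 left.
March 1972 has 31 days: 73 − 31 = 42 left.
February 1972 has 29 days (1972 is a leap year): 42 − 29 = 13 left.
January 1972 has 31 days; 31 − 13 = 18 → January 18, 1972.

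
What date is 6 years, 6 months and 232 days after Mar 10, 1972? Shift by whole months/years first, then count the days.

April 30, 1979

Advancing 6 years, 6 months and 232 days from March 10, 1972: first the month/year part, then the days.
+6 years → 1978; month 3 + 6 = 9 → September 1978.
Day 10 is valid in September, giving September 10, 1978.
Now add 232 days from September 10, 1978.
September has 30 days, so 30 − 10 = 20 days remain after September 10, 1978; 232 − 20 = 212 left.
October 1978 has 31 days: 212 − 31 = 181 left.
November 1978 has 30 days: 181 − 30 = 151 left.
December 1978 has 31 days: 151 − 31 = 120 left.
January 1979 has 31 days: 120 − 31 = 89 left.
February 1979 has 28 days (1979 is not a leap year): 89 − 28 = 61 left.
March 1979 has 31 days: 61 − 31 = 30 left.
30 days into April 1979 → April 30, 1979.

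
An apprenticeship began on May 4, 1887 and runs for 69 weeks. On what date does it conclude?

Counting forward 69 weeks = 483 days from May 4, 1887.
May has 31 days, so 31 − 4 = 27 days remain after May 4, 1887; 483 − 27 = 456 left.
June 1887 has 30 days: 456 − 30 = 426 left.
July 1887 has 31 days: 426 − 31 = 395 left.
August 1887 has 31 days: 395 − 31 = 364 left.
September 1887 has 30 days: 364 − 30 = 334 left.
October 1887 has 31 days: 334 − 31 = 303 left.
November 1887 has 30 days: 303 − 30 = 273 left.
December 1887 has 31 days: 273 − 31 = 242 left.
January 1888 has 31 days: 242 − 31 = 211 left.
February 1888 has 29 days (1888 is a leap year): 211 − 29 = 182 left.
March 1888 has 31 days: 182 − 31 = 151 left.
April 1888 has 30 days: 151 − 30 = 121 left.
May 1888 has 31 days: 121 − 31 = 90 left.
June 1888 has 30 days: 90 − 30 = 60 left.
July 1888 has 31 days: 60 − 31 = 29 left.
29 days into August 1888 → August 29, 1888.

August 29, 1888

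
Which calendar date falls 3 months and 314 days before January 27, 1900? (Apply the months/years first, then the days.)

December 17, 1898

Subtracting 3 months and 314 days from January 27, 1900: first the month/year part, then the days.
month 1 − 3 = -2, which is month 10 of year 1899 → October 1899.
Day 27 is valid in October, giving October 27, 1899.
Now subtract 314 days from October 27, 1899.
Going back 27 days from October 27, 1899 reaches the end of the previous month; 314 − 27 = 287 left.
September 1899 has 30 days: 287 − 30 = 257 left.
August 1899 has 31 days: 257 − 31 = 226 left.
July 1899 has 31 days: 226 − 31 = 195 left.
June 1899 has 30 days: 195 − 30 = 165 left.
May 1899 has 31 days: 165 − 31 = 134 left.
April 1899 has 30 days: 134 − 30 = 104 left.
March 1899 has 31 days: 104 − 31 = 73 left.
February 1899 has 28 days (1899 is not a leap year): 73 − 28 = 45 left.
January 1899 has 31 days: 45 − 31 = 14 left.
December 1898 has 31 days; 31 − 14 = 17 → December 17, 1898.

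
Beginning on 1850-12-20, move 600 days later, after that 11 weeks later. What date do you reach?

October 27, 1852

Counting forward 600 days from December 20, 1850:
December has 31 days, so 31 − 20 = 11 days remain after December 20, 1850; 600 − 11 = 589 left.
January 1851 has 31 days: 589 − 31 = 558 left.
February 1851 has 28 days (1851 is not a leap year): 558 − 28 = 530 left.
March 1851 has 31 days: 530 − 31 = 499 left.
April 1851 has 30 days: 499 − 30 = 469 left.
May 1851 has 31 days: 469 − 31 = 438 left.
June 1851 has 30 days: 438 − 30 = 408 left.
July 1851 has 31 days: 408 − 31 = 377 left.
August 1851 has 31 days: 377 − 31 = 346 left.
September 1851 has 30 days: 346 − 30 = 316 left.
October 1851 has 31 days: 316 − 31 = 285 left.
November 1851 has 30 days: 285 − 30 = 255 left.
December 1851 has 31 days: 255 − 31 = 224 left.
January 1852 has 31 days: 224 − 31 = 193 left.
February 1852 has 29 days (1852 is a leap year): 193 − 29 = 164 left.
March 1852 has 31 days: 164 − 31 = 133 left.
April 1852 has 30 days: 133 − 30 = 103 left.
May 1852 has 31 days: 103 − 31 = 72 left.
June 1852 has 30 days: 72 − 30 = 42 left.
July 1852 has 31 days: 42 − 31 = 11 left.
11 days into August 1852 → August 11, 1852.
Adding 11 weeks (= 77 days) from August 11, 1852:
August has 31 days, so 31 − 11 = 20 days remain after August 11, 1852; 77 − 20 = 57 left.
September 1852 has 30 days: 57 − 30 = 27 left.
27 days into October 1852 → October 27, 1852.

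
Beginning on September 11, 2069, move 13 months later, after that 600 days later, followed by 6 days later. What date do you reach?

June 8, 2072

Counting forward 13 months from September 11, 2069:
month 9 + 13 = 22, which is month 10 of year 2070 → October 2070.
Day 11 is valid in October, giving October 11, 2070.
Counting forward 600 days from October 11, 2070:
October has 31 days, so 31 − 11 = 20 days remain after October 11, 2070; 600 − 20 = 580 left.
November 2070 has 30 days: 580 − 30 = 550 left.
December 2070 has 31 days: 550 − 31 = 519 left.
January 2071 has 31 days: 519 − 31 = 488 left.
February 2071 has 28 days (2071 is not a leap year): 488 − 28 = 460 left.
March 2071 has 31 days: 460 − 31 = 429 left.
April 2071 has 30 days: 429 − 30 = 399 left.
May 2071 has 31 days: 399 − 31 = 368 left.
June 2071 has 30 days: 368 − 30 = 338 left.
July 2071 has 31 days: 338 − 31 = 307 left.
August 2071 has 31 days: 307 − 31 = 276 left.
September 2071 has 30 days: 276 − 30 = 246 left.
October 2071 has 31 days: 246 − 31 = 215 left.
November 2071 has 30 days: 215 − 30 = 185 left.
December 2071 has 31 days: 185 − 31 = 154 left.
January 2072 has 31 days: 154 − 31 = 123 left.
February 2072 has 29 days (2072 is a leap year): 123 − 29 = 94 left.
March 2072 has 31 days: 94 − 31 = 63 left.
April 2072 has 30 days: 63 − 30 = 33 left.
May 2072 has 31 days: 33 − 31 = 2 left.
2 days into June 2072 → June 2, 2072.
Adding 6 days from June 2, 2072:
June has 30 days; 2 + 6 = 8, still in June.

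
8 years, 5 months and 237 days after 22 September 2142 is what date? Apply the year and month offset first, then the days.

October 17, 2151

Adding 8 years, 5 months and 237 days from September 22, 2142: first the month/year part, then the days.
+8 years → 2150; month 9 + 5 = 14, which is month 2 of year 2151 → February 2151.
Day 22 is valid in February, giving February 22, 2151.
Now add 237 days from February 22, 2151.
February has 28 days, so 28 − 22 = 6 days remain after February 22, 2151; 237 − 6 = 231 left.
March 2151 has 31 days: 231 − 31 = 200 left.
April 2151 has 30 days: 200 − 30 = 170 left.
May 2151 has 31 days: 170 − 31 = 139 left.
June 2151 has 30 days: 139 − 30 = 109 left.
July 2151 has 31 days: 109 − 31 = 78 left.
August 2151 has 31 days: 78 − 31 = 47 left.
September 2151 has 30 days: 47 − 30 = 17 left.
17 days into October 2151 → October 17, 2151.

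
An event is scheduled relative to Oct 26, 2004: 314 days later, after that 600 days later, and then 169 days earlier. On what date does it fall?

Advancing 314 days from October 26, 2004:
October has 31 days, so 31 − 26 = 5 days remain after October 26, 2004; 314 − 5 = 309 left.
November 2004 has 30 days: 309 − 30 = 279 left.
December 2004 has 31 days: 279 − 31 = 248 left.
January 2005 has 31 days: 248 − 31 = 217 left.
February 2005 has 28 days (2005 is not a leap year): 217 − 28 = 189 left.
March 2005 has 31 days: 189 − 31 = 158 left.
April 2005 has 30 days: 158 − 30 = 128 left.
May 2005 has 31 days: 128 − 31 = 97 left.
June 2005 has 30 days: 97 − 30 = 67 left.
July 2005 has 31 days: 67 − 31 = 36 left.
August 2005 has 31 days: 36 − 31 = 5 left.
5 days into September 2005 → September 5, 2005.
Advancing 600 days from September 5, 2005:
September has 30 days, so 30 − 5 = 25 days remain after September 5, 2005; 600 − 25 = 575 left.
October 2005 has 31 days: 575 − 31 = 544 left.
November 2005 has 30 days: 544 − 30 = 514 left.
December 2005 has 31 days: 514 − 31 = 483 left.
January 2006 has 31 days: 483 − 31 = 452 left.
February 2006 has 28 days (2006 is not a leap year): 452 − 28 = 424 left.
March 2006 has 31 days: 424 − 31 = 393 left.
April 2006 has 30 days: 393 − 30 = 363 left.
May 2006 has 31 days: 363 − 31 = 332 left.
June 2006 has 30 days: 332 − 30 = 302 left.
July 2006 has 31 days: 302 − 31 = 271 left.
August 2006 has 31 days: 271 − 31 = 240 left.
September 2006 has 30 days: 240 − 30 = 210 left.
October 2006 has 31 days: 210 − 31 = 179 left.
November 2006 has 30 days: 179 − 30 = 149 left.
December 2006 has 31 days: 149 − 31 = 118 left.
January 2007 has 31 days: 118 − 31 = 87 left.
February 2007 has 28 days (2007 is not a leap year): 87 − 28 = 59 left.
March 2007 has 31 days: 59 − 31 = 28 left.
28 days into April 2007 → April 28, 2007.
Subtracting 169 days from April 28, 2007:
Going back 28 days from April 28, 2007 reaches the end of the previous month; 169 − 28 = 141 left.
March 2007 has 31 days: 141 − 31 = 110 left.
February 2007 has 28 days (2007 is not a leap year): 110 − 28 = 82 left.
January 2007 has 31 days: 82 − 31 = 51 left.
December 2006 has 31 days: 51 − 31 = 20 left.
November 2006 has 30 days; 30 − 20 = 10 → November 10, 2006.

November 10, 2006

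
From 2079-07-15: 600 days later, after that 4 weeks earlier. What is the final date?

February 6, 2081

Advancing 600 days from July 15, 2079:
July has 31 days, so 31 − 15 = 16 days remain after July 15, 2079; 600 − 16 = 584 left.
August 2079 has 31 days: 584 − 31 = 553 left.
September 2079 has 30 days: 553 − 30 = 523 left.
October 2079 has 31 days: 523 − 31 = 492 left.
November 2079 has 30 days: 492 − 30 = 462 left.
December 2079 has 31 days: 462 − 31 = 431 left.
January 2080 has 31 days: 431 − 31 = 400 left.
February 2080 has 29 days (2080 is a leap year): 400 − 29 = 371 left.
March 2080 has 31 days: 371 − 31 = 340 left.
April 2080 has 30 days: 340 − 30 = 310 left.
May 2080 has 31 days: 310 − 31 = 279 left.
June 2080 has 30 days: 279 − 30 = 249 left.
July 2080 has 31 days: 249 − 31 = 218 left.
August 2080 has 31 days: 218 − 31 = 187 left.
September 2080 has 30 days: 187 − 30 = 157 left.
October 2080 has 31 days: 157 − 31 = 126 left.
November 2080 has 30 days: 126 − 30 = 96 left.
December 2080 has 31 days: 96 − 31 = 65 left.
January 2081 has 31 days: 65 − 31 = 34 left.
February 2081 has 28 days (2081 is not a leap year): 34 − 28 = 6 left.
6 days into March 2081 → March 6, 2081.
Subtracting 4 weeks (= 28 days) from March 6, 2081:
Going back 6 days from March 6, 2081 reaches the end of the previous month; 28 − 6 = 22 left.
February 2081 has 28 days; 28 − 22 = 6 → February 6, 2081.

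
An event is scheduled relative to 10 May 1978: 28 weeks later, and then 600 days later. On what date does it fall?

Adding 28 weeks (= 196 days) from May 10, 1978:
May has 31 days, so 31 − 10 = 21 days remain after May 10, 1978; 196 − 21 = 175 left.
June 1978 has 30 days: 175 − 30 = 145 left.
July 1978 has 31 days: 145 − 31 = 114 left.
August 1978 has 31 days: 114 − 31 = 83 left.
September 1978 has 30 days: 83 − 30 = 53 left.
October 1978 has 31 days: 53 − 31 = 22 left.
22 days into November 1978 → November 22, 1978.
Advancing 600 days from November 22, 1978:
November has 30 days, so 30 − 22 = 8 days remain after November 22, 1978; 600 − 8 = 592 left.
December 1978 has 31 days: 592 − 31 = 561 left.
January 1979 has 31 days: 561 − 31 = 530 left.
February 1979 has 28 days (1979 is not a leap year): 530 − 28 = 502 left.
March 1979 has 31 days: 502 − 31 = 471 left.
April 1979 has 30 days: 471 − 30 = 441 left.
May 1979 has 31 days: 441 − 31 = 410 left.
June 1979 has 30 days: 410 − 30 = 380 left.
July 1979 has 31 days: 380 − 31 = 349 left.
August 1979 has 31 days: 349 − 31 = 318 left.
September 1979 has 30 days: 318 − 30 = 288 left.
October 1979 has 31 days: 288 − 31 = 257 left.
November 1979 has 30 days: 257 − 30 = 227 left.
December 1979 has 31 days: 227 − 31 = 196 left.
January 1980 has 31 days: 196 − 31 = 165 left.
February 1980 has 29 days (1980 is a leap year): 165 − 29 = 136 left.
March 1980 has 31 days: 136 − 31 = 105 left.
April 1980 has 30 days: 105 − 30 = 75 left.
May 1980 has 31 days: 75 − 31 = 44 left.
June 1980 has 30 days: 44 − 30 = 14 left.
14 days into July 1980 → July 14, 1980.

July 14, 1980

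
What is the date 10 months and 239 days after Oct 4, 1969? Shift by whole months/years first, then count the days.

March 31, 1971

Adding 10 months and 239 days from October 4, 1969: first the month/year part, then the days.
month 10 + 10 = 20, which is month 8 of year 1970 → August 1970.
Day 4 is valid in August, giving August 4, 1970.
Now add 239 days from August 4, 1970.
August has 31 days, so 31 − 4 = 27 days remain after August 4, 1970; 239 − 27 = 212 left.
September 1970 has 30 days: 212 − 30 = 182 left.
October 1970 has 31 days: 182 − 31 = 151 left.
November 1970 has 30 days: 151 − 30 = 121 left.
December 1970 has 31 days: 121 − 31 = 90 left.
January 1971 has 31 days: 90 − 31 = 59 left.
February 1971 has 28 days (1971 is not a leap year): 59 − 28 = 31 left.
31 days into March 1971 → March 31, 1971.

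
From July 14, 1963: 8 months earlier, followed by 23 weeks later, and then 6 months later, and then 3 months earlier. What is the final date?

Going back 8 months from July 14, 1963:
month 7 − 8 = -1, which is month 11 of year 1962 → November 1962.
Day 14 is valid in November, giving November 14, 1962.
Counting forward 23 weeks (= 161 days) from November 14, 1962:
November has 30 days, so 30 − 14 = 16 days remain after November 14, 1962; 161 − 16 = 145 left.
December 1962 has 31 days: 145 − 31 = 114 left.
January 1963 has 31 days: 114 − 31 = 83 left.
February 1963 has 28 days (1963 is not a leap year): 83 − 28 = 55 left.
March 1963 has 31 days: 55 − 31 = 24 left.
24 days into April 1963 → April 24, 1963.
Advancing 6 months from April 24, 1963:
month 4 + 6 = 10 → October 1963.
Day 24 is valid in October, giving October 24, 1963.
Subtracting 3 months from October 24, 1963:
month 10 − 3 = 7 → July 1963.
Day 24 is valid in July, giving July 24, 1963.

July 24, 1963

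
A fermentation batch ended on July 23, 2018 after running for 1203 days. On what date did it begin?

Subtracting 1203 days from July 23, 2018.
Going back 23 days from July 23, 2018 reaches the end of the previous month; 1203 − 23 = 1180 left.
June 2018 has 30 days: 1180 − 30 = 1150 left.
May 2018 has 31 days: 1150 − 31 = 1119 left.
April 2018 has 30 days: 1119 − 30 = 1089 left.
March 2018 has 31 days: 1089 − 31 = 1058 left.
February 2018 has 28 days (2018 is not a leap year): 1058 − 28 = 1030 left.
January 2018 has 31 days: 1030 − 31 = 999 left.
December 2017 has 31 days: 999 − 31 = 968 left.
November 2017 has 30 days: 968 − 30 = 938 left.
October 2017 has 31 days: 938 − 31 = 907 left.
September 2017 has 30 days: 907 − 30 = 877 left.
August 2017 has 31 days: 877 − 31 = 846 left.
July 2017 has 31 days: 846 − 31 = 815 left.
June 2017 has 30 days: 815 − 30 = 785 left.
May 2017 has 31 days: 785 − 31 = 754 left.
April 2017 has 30 days: 754 − 30 = 724 left.
March 2017 has 31 days: 724 − 31 = 693 left.
February 2017 has 28 days (2017 is not a leap year): 693 − 28 = 665 left.
January 2017 has 31 days: 665 − 31 = 634 left.
December 2016 has 31 days: 634 − 31 = 603 left.
November 2016 has 30 days: 603 − 30 = 573 left.
October 2016 has 31 days: 573 − 31 = 542 left.
September 2016 has 30 days: 542 − 30 = 512 left.
August 2016 has 31 days: 512 − 31 = 481 left.
July 2016 has 31 days: 481 − 31 = 450 left.
June 2016 has 30 days: 450 − 30 = 420 left.
May 2016 has 31 days: 420 − 31 = 389 left.
April 2016 has 30 days: 389 − 30 = 359 left.
March 2016 has 31 days: 359 − 31 = 328 left.
February 2016 has 29 days (2016 is a leap year): 328 − 29 = 299 left.
January 2016 has 31 days: 299 − 31 = 268 left.
December 2015 has 31 days: 268 − 31 = 237 left.
November 2015 has 30 days: 237 − 30 = 207 left.
October 2015 has 31 days: 207 − 31 = 176 left.
September 2015 has 30 days: 176 − 30 = 146 left.
August 2015 has 31 days: 146 − 31 = 115 left.
July 2015 has 31 days: 115 − 31 = 84 left.
June 2015 has 30 days: 84 − 30 = 54 left.
May 2015 has 31 days: 54 − 31 = 23 left.
April 2015 has 30 days; 30 − 23 = 7 → April 7, 2015.

April 7, 2015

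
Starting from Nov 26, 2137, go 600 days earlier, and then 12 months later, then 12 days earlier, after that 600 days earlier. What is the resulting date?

August 2, 2135

Subtracting 600 days from November 26, 2137:
Going back 26 days from November 26, 2137 reaches the end of the previous month; 600 − 26 = 574 left.
October 2137 has 31 days: 574 − 31 = 543 left.
September 2137 has 30 days: 543 − 30 = 513 left.
August 2137 has 31 days: 513 − 31 = 482 left.
July 2137 has 31 days: 482 − 31 = 451 left.
June 2137 has 30 days: 451 − 30 = 421 left.
May 2137 has 31 days: 421 − 31 = 390 left.
April 2137 has 30 days: 390 − 30 = 360 left.
March 2137 has 31 days: 360 − 31 = 329 left.
February 2137 has 28 days (2137 is not a leap year): 329 − 28 = 301 left.
January 2137 has 31 days: 301 − 31 = 270 left.
December 2136 has 31 days: 270 − 31 = 239 left.
November 2136 has 30 days: 239 − 30 = 209 left.
October 2136 has 31 days: 209 − 31 = 178 left.
September 2136 has 30 days: 178 − 30 = 148 left.
August 2136 has 31 days: 148 − 31 = 117 left.
July 2136 has 31 days: 117 − 31 = 86 left.
June 2136 has 30 days: 86 − 30 = 56 left.
May 2136 has 31 days: 56 − 31 = 25 left.
April 2136 has 30 days; 30 − 25 = 5 → April 5, 2136.
Adding 12 months from April 5, 2136:
month 4 + 12 = 16, which is month 4 of year 2137 → April 2137.
Day 5 is valid in April, giving April 5, 2137.
Counting back 12 days from April 5, 2137:
Going back 5 days from April 5, 2137 reaches the end of the previous month; 12 − 5 = 7 left.
March 2137 has 31 days; 31 − 7 = 24 → March 24, 2137.
Going back 600 days from March 24, 2137:
Going back 24 days from March 24, 2137 reaches the end of the previous month; 600 − 24 = 576 left.
February 2137 has 28 days (2137 is not a leap year): 576 − 28 = 548 left.
January 2137 has 31 days: 548 − 31 = 517 left.
December 2136 has 31 days: 517 − 31 = 486 left.
November 2136 has 30 days: 486 − 30 = 456 left.
October 2136 has 31 days: 456 − 31 = 425 left.
September 2136 has 30 days: 425 − 30 = 395 left.
August 2136 has 31 days: 395 − 31 = 364 left.
July 2136 has 31 days: 364 − 31 = 333 left.
June 2136 has 30 days: 333 − 30 = 303 left.
May 2136 has 31 days: 303 − 31 = 272 left.
April 2136 has 30 days: 272 − 30 = 242 left.
March 2136 has 31 days: 242 − 31 = 211 left.
February 2136 has 29 days (2136 is a leap year): 211 − 29 = 182 left.
January 2136 has 31 days: 182 − 31 = 151 left.
December 2135 has 31 days: 151 − 31 = 120 left.
November 2135 has 30 days: 120 − 30 = 90 left.
October 2135 has 31 days: 90 − 31 = 59 left.
September 2135 has 30 days: 59 − 30 = 29 left.
August 2135 has 31 days; 31 − 29 = 2 → August 2, 2135.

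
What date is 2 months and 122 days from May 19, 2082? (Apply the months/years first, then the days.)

Counting forward 2 months and 122 days from May 19, 2082: first the month/year part, then the days.
month 5 + 2 = 7 → July 2082.
Day 19 is valid in July, giving July 19, 2082.
Now add 122 days from July 19, 2082.
July has 31 days, so 31 − 19 = 12 days remain after July 19, 2082; 122 − 12 = 110 left.
August 2082 has 31 days: 110 − 31 = 79 left.
September 2082 has 30 days: 79 − 30 = 49 left.
October 2082 has 31 days: 49 − 31 = 18 left.
18 days into November 2082 → November 18, 2082.

November 18, 2082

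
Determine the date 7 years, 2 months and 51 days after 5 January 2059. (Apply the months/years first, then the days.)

Advancing 7 years, 2 months and 51 days from January 5, 2059: first the month/year part, then the days.
+7 years → 2066; month 1 + 2 = 3 → March 2066.
Day 5 is valid in March, giving March 5, 2066.
Now add 51 days from March 5, 2066.
March has 31 days, so 31 − 5 = 26 days remain after March 5, 2066; 51 − 26 = 25 left.
25 days into April 2066 → April 25, 2066.

April 25, 2066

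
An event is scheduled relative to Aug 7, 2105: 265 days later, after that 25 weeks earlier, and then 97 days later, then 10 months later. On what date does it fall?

Advancing 265 days from August 7, 2105:
August has 31 days, so 31 − 7 = 24 days remain after August 7, 2105; 265 − 24 = 241 left.
September 2105 has 30 days: 241 − 30 = 211 left.
October 2105 has 31 days: 211 − 31 = 180 left.
November 2105 has 30 days: 180 − 30 = 150 left.
December 2105 has 31 days: 150 − 31 = 119 left.
January 2106 has 31 days: 119 − 31 = 88 left.
February 2106 has 28 days (2106 is not a leap year): 88 − 28 = 60 left.
March 2106 has 31 days: 60 − 31 = 29 left.
29 days into April 2106 → April 29, 2106.
Going back 25 weeks (= 175 days) from April 29, 2106:
Going back 29 days from April 29, 2106 reaches the end of the previous month; 175 − 29 = 146 left.
March 2106 has 31 days: 146 − 31 = 115 left.
February 2106 has 28 days (2106 is not a leap year): 115 − 28 = 87 left.
January 2106 has 31 days: 87 − 31 = 56 left.
December 2105 has 31 days: 56 − 31 = 25 left.
November 2105 has 30 days; 30 − 25 = 5 → November 5, 2105.
Counting forward 97 days from November 5, 2105:
November has 30 days, so 30 − 5 = 25 days remain after November 5, 2105; 97 − 25 = 72 left.
December 2105 has 31 days: 72 − 31 = 41 left.
January 2106 has 31 days: 41 − 31 = 10 left.
10 days into February 2106 → February 10, 2106.
Advancing 10 months from February 10, 2106:
month 2 + 10 = 12 → December 2106.
Day 10 is valid in December, giving December 10, 2106.

December 10, 2106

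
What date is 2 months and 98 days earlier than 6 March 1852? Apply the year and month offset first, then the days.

September 30, 1851

Going back 2 months and 98 days from March 6, 1852: first the month/year part, then the days.
month 3 − 2 = 1 → January 1852.
Day 6 is valid in January, giving January 6, 1852.
Now subtract 98 days from January 6, 1852.
Going back 6 days from January 6, 1852 reaches the end of the previous month; 98 − 6 = 92 left.
December 1851 has 31 days: 92 − 31 = 61 left.
November 1851 has 30 days: 61 − 30 = 31 left.
October 1851 has 31 days: 31 − 31 = 0 left.
September 1851 has 30 days; 30 − 0 = 30 → September 30, 1851.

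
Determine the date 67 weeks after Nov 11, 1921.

Advancing 67 weeks = 469 days from November 11, 1921.
November has 30 days, so 30 − 11 = 19 days remain after November 11, 1921; 469 − 19 = 450 left.
December 1921 has 31 days: 450 − 31 = 419 left.
January 1922 has 31 days: 419 − 31 = 388 left.
February 1922 has 28 days (1922 is not a leap year): 388 − 28 = 360 left.
March 1922 has 31 days: 360 − 31 = 329 left.
April 1922 has 30 days: 329 − 30 = 299 left.
May 1922 has 31 days: 299 − 31 = 268 left.
June 1922 has 30 days: 268 − 30 = 238 left.
July 1922 has 31 days: 238 − 31 = 207 left.
August 1922 has 31 days: 207 − 31 = 176 left.
September 1922 has 30 days: 176 − 30 = 146 left.
October 1922 has 31 days: 146 − 31 = 115 left.
November 1922 has 30 days: 115 − 30 = 85 left.
December 1922 has 31 days: 85 − 31 = 54 left.
January 1923 has 31 days: 54 − 31 = 23 left.
23 days into February 1923 → February 23, 1923.

February 23, 1923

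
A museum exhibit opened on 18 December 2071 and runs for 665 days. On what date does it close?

Advancing 665 days from December 18, 2071.
December has 31 days, so 31 − 18 = 13 days remain after December 18, 2071; 665 − 13 = 652 left.
January 2072 has 31 days: 652 − 31 = 621 left.
February 2072 has 29 days (2072 is a leap year): 621 − 29 = 592 left.
March 2072 has 31 days: 592 − 31 = 561 left.
April 2072 has 30 days: 561 − 30 = 531 left.
May 2072 has 31 days: 531 − 31 = 500 left.
June 2072 has 30 days: 500 − 30 = 470 left.
July 2072 has 31 days: 470 − 31 = 439 left.
August 2072 has 31 days: 439 − 31 = 408 left.
September 2072 has 30 days: 408 − 30 = 378 left.
October 2072 has 31 days: 378 − 31 = 347 left.
November 2072 has 30 days: 347 − 30 = 317 left.
December 2072 has 31 days: 317 − 31 = 286 left.
January 2073 has 31 days: 286 − 31 = 255 left.
February 2073 has 28 days (2073 is not a leap year): 255 − 28 = 227 left.
March 2073 has 31 days: 227 − 31 = 196 left.
April 2073 has 30 days: 196 − 30 = 166 left.
May 2073 has 31 days: 166 − 31 = 135 left.
June 2073 has 30 days: 135 − 30 = 105 left.
July 2073 has 31 days: 105 − 31 = 74 left.
August 2073 has 31 days: 74 − 31 = 43 left.
September 2073 has 30 days: 43 − 30 = 13 left.
13 days into October 2073 → October 13, 2073.

October 13, 2073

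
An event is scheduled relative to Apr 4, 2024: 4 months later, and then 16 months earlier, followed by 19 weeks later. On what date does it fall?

August 15, 2023

Advancing 4 months from April 4, 2024:
month 4 + 4 = 8 → August 2024.
Day 4 is valid in August, giving August 4, 2024.
Subtracting 16 months from August 4, 2024:
month 8 − 16 = -8, which is month 4 of year 2023 → April 2023.
Day 4 is valid in April, giving April 4, 2023.
Counting forward 19 weeks (= 133 days) from April 4, 2023:
April has 30 days, so 30 − 4 = 26 days remain after April 4, 2023; 133 − 26 = 107 left.
May 2023 has 31 days: 107 − 31 = 76 left.
June 2023 has 30 days: 76 − 30 = 46 left.
July 2023 has 31 days: 46 − 31 = 15 left.
15 days into August 2023 → August 15, 2023.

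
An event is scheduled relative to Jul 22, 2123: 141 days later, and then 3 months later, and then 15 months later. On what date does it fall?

Adding 141 days from July 22, 2123:
July has 31 days, so 31 − 22 = 9 days remain after July 22, 2123; 141 − 9 = 132 left.
August 2123 has 31 days: 132 − 31 = 101 left.
September 2123 has 30 days: 101 − 30 = 71 left.
October 2123 has 31 days: 71 − 31 = 40 left.
November 2123 has 30 days: 40 − 30 = 10 left.
10 days into December 2123 → December 10, 2123.
Counting forward 3 months from December 10, 2123:
month 12 + 3 = 15, which is month 3 of year 2124 → March 2124.
Day 10 is valid in March, giving March 10, 2124.
Counting forward 15 months from March 10, 2124:
month 3 + 15 = 18, which is month 6 of year 2125 → June 2125.
Day 10 is valid in June, giving June 10, 2125.

June 10, 2125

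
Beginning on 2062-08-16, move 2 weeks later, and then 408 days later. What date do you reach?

Advancing 2 weeks (= 14 days) from August 16, 2062:
August has 31 days; 16 + 14 = 30, still in August.
Adding 408 days from August 30, 2062:
August has 31 days, so 31 − 30 = 1 day remains after August 30, 2062; 408 − 1 = 407 left.
September 2062 has 30 days: 407 − 30 = 377 left.
October 2062 has 31 days: 377 − 31 = 346 left.
November 2062 has 30 days: 346 − 30 = 316 left.
December 2062 has 31 days: 316 − 31 = 285 left.
January 2063 has 31 days: 285 − 31 = 254 left.
February 2063 has 28 days (2063 is not a leap year): 254 − 28 = 226 left.
March 2063 has 31 days: 226 − 31 = 195 left.
April 2063 has 30 days: 195 − 30 = 165 left.
May 2063 has 31 days: 165 − 31 = 134 left.
June 2063 has 30 days: 134 − 30 = 104 left.
July 2063 has 31 days: 104 − 31 = 73 left.
August 2063 has 31 days: 73 − 31 = 42 left.
September 2063 has 30 days: 42 − 30 = 12 left.
12 days into October 2063 → October 12, 2063.

October 12, 2063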